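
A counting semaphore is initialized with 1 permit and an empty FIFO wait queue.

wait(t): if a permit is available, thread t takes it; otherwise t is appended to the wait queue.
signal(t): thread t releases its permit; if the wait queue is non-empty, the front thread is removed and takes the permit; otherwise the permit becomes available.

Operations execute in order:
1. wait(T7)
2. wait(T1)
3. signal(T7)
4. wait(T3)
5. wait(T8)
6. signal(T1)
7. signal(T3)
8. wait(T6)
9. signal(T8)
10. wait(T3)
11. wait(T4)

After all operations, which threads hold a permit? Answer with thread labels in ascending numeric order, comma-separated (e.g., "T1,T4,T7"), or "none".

Answer: T6

Derivation:
Step 1: wait(T7) -> count=0 queue=[] holders={T7}
Step 2: wait(T1) -> count=0 queue=[T1] holders={T7}
Step 3: signal(T7) -> count=0 queue=[] holders={T1}
Step 4: wait(T3) -> count=0 queue=[T3] holders={T1}
Step 5: wait(T8) -> count=0 queue=[T3,T8] holders={T1}
Step 6: signal(T1) -> count=0 queue=[T8] holders={T3}
Step 7: signal(T3) -> count=0 queue=[] holders={T8}
Step 8: wait(T6) -> count=0 queue=[T6] holders={T8}
Step 9: signal(T8) -> count=0 queue=[] holders={T6}
Step 10: wait(T3) -> count=0 queue=[T3] holders={T6}
Step 11: wait(T4) -> count=0 queue=[T3,T4] holders={T6}
Final holders: T6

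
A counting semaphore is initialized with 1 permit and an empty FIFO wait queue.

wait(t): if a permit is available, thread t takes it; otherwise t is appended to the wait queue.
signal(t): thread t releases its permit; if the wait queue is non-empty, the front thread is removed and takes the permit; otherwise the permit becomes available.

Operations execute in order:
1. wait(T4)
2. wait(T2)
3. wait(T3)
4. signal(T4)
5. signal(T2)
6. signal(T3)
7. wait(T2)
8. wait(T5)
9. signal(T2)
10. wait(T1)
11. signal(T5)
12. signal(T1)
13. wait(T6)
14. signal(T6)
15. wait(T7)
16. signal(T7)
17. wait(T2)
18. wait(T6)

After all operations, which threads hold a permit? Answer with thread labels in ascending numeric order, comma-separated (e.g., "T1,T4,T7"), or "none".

Answer: T2

Derivation:
Step 1: wait(T4) -> count=0 queue=[] holders={T4}
Step 2: wait(T2) -> count=0 queue=[T2] holders={T4}
Step 3: wait(T3) -> count=0 queue=[T2,T3] holders={T4}
Step 4: signal(T4) -> count=0 queue=[T3] holders={T2}
Step 5: signal(T2) -> count=0 queue=[] holders={T3}
Step 6: signal(T3) -> count=1 queue=[] holders={none}
Step 7: wait(T2) -> count=0 queue=[] holders={T2}
Step 8: wait(T5) -> count=0 queue=[T5] holders={T2}
Step 9: signal(T2) -> count=0 queue=[] holders={T5}
Step 10: wait(T1) -> count=0 queue=[T1] holders={T5}
Step 11: signal(T5) -> count=0 queue=[] holders={T1}
Step 12: signal(T1) -> count=1 queue=[] holders={none}
Step 13: wait(T6) -> count=0 queue=[] holders={T6}
Step 14: signal(T6) -> count=1 queue=[] holders={none}
Step 15: wait(T7) -> count=0 queue=[] holders={T7}
Step 16: signal(T7) -> count=1 queue=[] holders={none}
Step 17: wait(T2) -> count=0 queue=[] holders={T2}
Step 18: wait(T6) -> count=0 queue=[T6] holders={T2}
Final holders: T2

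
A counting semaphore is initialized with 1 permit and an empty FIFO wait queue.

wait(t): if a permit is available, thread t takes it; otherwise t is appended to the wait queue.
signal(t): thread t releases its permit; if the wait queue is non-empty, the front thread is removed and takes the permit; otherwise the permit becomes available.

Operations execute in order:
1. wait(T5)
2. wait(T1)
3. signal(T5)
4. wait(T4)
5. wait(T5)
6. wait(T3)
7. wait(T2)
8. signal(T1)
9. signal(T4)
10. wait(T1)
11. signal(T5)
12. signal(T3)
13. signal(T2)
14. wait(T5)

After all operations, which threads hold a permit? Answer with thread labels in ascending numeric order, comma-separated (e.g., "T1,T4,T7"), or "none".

Answer: T1

Derivation:
Step 1: wait(T5) -> count=0 queue=[] holders={T5}
Step 2: wait(T1) -> count=0 queue=[T1] holders={T5}
Step 3: signal(T5) -> count=0 queue=[] holders={T1}
Step 4: wait(T4) -> count=0 queue=[T4] holders={T1}
Step 5: wait(T5) -> count=0 queue=[T4,T5] holders={T1}
Step 6: wait(T3) -> count=0 queue=[T4,T5,T3] holders={T1}
Step 7: wait(T2) -> count=0 queue=[T4,T5,T3,T2] holders={T1}
Step 8: signal(T1) -> count=0 queue=[T5,T3,T2] holders={T4}
Step 9: signal(T4) -> count=0 queue=[T3,T2] holders={T5}
Step 10: wait(T1) -> count=0 queue=[T3,T2,T1] holders={T5}
Step 11: signal(T5) -> count=0 queue=[T2,T1] holders={T3}
Step 12: signal(T3) -> count=0 queue=[T1] holders={T2}
Step 13: signal(T2) -> count=0 queue=[] holders={T1}
Step 14: wait(T5) -> count=0 queue=[T5] holders={T1}
Final holders: T1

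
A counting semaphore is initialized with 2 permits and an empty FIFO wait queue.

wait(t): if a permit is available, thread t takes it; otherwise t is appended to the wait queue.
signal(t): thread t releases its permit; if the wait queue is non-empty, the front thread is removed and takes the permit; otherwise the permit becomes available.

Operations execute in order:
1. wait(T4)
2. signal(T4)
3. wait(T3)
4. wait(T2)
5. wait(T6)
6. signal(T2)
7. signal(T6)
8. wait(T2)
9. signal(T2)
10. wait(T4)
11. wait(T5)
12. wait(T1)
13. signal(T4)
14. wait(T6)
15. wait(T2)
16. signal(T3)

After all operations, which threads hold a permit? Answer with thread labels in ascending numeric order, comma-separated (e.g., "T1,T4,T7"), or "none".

Step 1: wait(T4) -> count=1 queue=[] holders={T4}
Step 2: signal(T4) -> count=2 queue=[] holders={none}
Step 3: wait(T3) -> count=1 queue=[] holders={T3}
Step 4: wait(T2) -> count=0 queue=[] holders={T2,T3}
Step 5: wait(T6) -> count=0 queue=[T6] holders={T2,T3}
Step 6: signal(T2) -> count=0 queue=[] holders={T3,T6}
Step 7: signal(T6) -> count=1 queue=[] holders={T3}
Step 8: wait(T2) -> count=0 queue=[] holders={T2,T3}
Step 9: signal(T2) -> count=1 queue=[] holders={T3}
Step 10: wait(T4) -> count=0 queue=[] holders={T3,T4}
Step 11: wait(T5) -> count=0 queue=[T5] holders={T3,T4}
Step 12: wait(T1) -> count=0 queue=[T5,T1] holders={T3,T4}
Step 13: signal(T4) -> count=0 queue=[T1] holders={T3,T5}
Step 14: wait(T6) -> count=0 queue=[T1,T6] holders={T3,T5}
Step 15: wait(T2) -> count=0 queue=[T1,T6,T2] holders={T3,T5}
Step 16: signal(T3) -> count=0 queue=[T6,T2] holders={T1,T5}
Final holders: T1,T5

Answer: T1,T5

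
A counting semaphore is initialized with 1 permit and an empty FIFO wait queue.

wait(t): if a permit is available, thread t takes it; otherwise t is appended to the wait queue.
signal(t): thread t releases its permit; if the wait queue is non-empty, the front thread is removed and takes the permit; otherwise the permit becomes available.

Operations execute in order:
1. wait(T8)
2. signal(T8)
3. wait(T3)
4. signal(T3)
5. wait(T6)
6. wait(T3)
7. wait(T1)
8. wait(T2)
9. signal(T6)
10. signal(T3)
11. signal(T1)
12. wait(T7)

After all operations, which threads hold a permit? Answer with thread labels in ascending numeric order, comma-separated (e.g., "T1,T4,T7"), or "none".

Answer: T2

Derivation:
Step 1: wait(T8) -> count=0 queue=[] holders={T8}
Step 2: signal(T8) -> count=1 queue=[] holders={none}
Step 3: wait(T3) -> count=0 queue=[] holders={T3}
Step 4: signal(T3) -> count=1 queue=[] holders={none}
Step 5: wait(T6) -> count=0 queue=[] holders={T6}
Step 6: wait(T3) -> count=0 queue=[T3] holders={T6}
Step 7: wait(T1) -> count=0 queue=[T3,T1] holders={T6}
Step 8: wait(T2) -> count=0 queue=[T3,T1,T2] holders={T6}
Step 9: signal(T6) -> count=0 queue=[T1,T2] holders={T3}
Step 10: signal(T3) -> count=0 queue=[T2] holders={T1}
Step 11: signal(T1) -> count=0 queue=[] holders={T2}
Step 12: wait(T7) -> count=0 queue=[T7] holders={T2}
Final holders: T2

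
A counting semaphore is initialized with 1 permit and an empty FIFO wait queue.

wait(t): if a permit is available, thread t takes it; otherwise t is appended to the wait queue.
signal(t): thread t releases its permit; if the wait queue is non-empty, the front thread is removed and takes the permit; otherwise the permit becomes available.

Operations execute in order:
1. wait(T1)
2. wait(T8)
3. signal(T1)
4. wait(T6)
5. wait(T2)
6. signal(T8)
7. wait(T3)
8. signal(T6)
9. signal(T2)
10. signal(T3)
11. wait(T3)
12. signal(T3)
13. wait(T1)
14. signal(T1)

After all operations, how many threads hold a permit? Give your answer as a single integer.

Step 1: wait(T1) -> count=0 queue=[] holders={T1}
Step 2: wait(T8) -> count=0 queue=[T8] holders={T1}
Step 3: signal(T1) -> count=0 queue=[] holders={T8}
Step 4: wait(T6) -> count=0 queue=[T6] holders={T8}
Step 5: wait(T2) -> count=0 queue=[T6,T2] holders={T8}
Step 6: signal(T8) -> count=0 queue=[T2] holders={T6}
Step 7: wait(T3) -> count=0 queue=[T2,T3] holders={T6}
Step 8: signal(T6) -> count=0 queue=[T3] holders={T2}
Step 9: signal(T2) -> count=0 queue=[] holders={T3}
Step 10: signal(T3) -> count=1 queue=[] holders={none}
Step 11: wait(T3) -> count=0 queue=[] holders={T3}
Step 12: signal(T3) -> count=1 queue=[] holders={none}
Step 13: wait(T1) -> count=0 queue=[] holders={T1}
Step 14: signal(T1) -> count=1 queue=[] holders={none}
Final holders: {none} -> 0 thread(s)

Answer: 0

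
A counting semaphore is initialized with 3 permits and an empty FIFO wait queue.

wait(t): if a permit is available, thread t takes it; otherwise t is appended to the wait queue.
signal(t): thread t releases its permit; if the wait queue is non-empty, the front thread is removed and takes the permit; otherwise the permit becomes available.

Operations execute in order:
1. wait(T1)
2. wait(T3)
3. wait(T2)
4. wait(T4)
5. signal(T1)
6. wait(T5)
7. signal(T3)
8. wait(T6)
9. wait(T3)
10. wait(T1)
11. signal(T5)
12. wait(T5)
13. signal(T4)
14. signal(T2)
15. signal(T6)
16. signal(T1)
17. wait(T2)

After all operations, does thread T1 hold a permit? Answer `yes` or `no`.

Answer: no

Derivation:
Step 1: wait(T1) -> count=2 queue=[] holders={T1}
Step 2: wait(T3) -> count=1 queue=[] holders={T1,T3}
Step 3: wait(T2) -> count=0 queue=[] holders={T1,T2,T3}
Step 4: wait(T4) -> count=0 queue=[T4] holders={T1,T2,T3}
Step 5: signal(T1) -> count=0 queue=[] holders={T2,T3,T4}
Step 6: wait(T5) -> count=0 queue=[T5] holders={T2,T3,T4}
Step 7: signal(T3) -> count=0 queue=[] holders={T2,T4,T5}
Step 8: wait(T6) -> count=0 queue=[T6] holders={T2,T4,T5}
Step 9: wait(T3) -> count=0 queue=[T6,T3] holders={T2,T4,T5}
Step 10: wait(T1) -> count=0 queue=[T6,T3,T1] holders={T2,T4,T5}
Step 11: signal(T5) -> count=0 queue=[T3,T1] holders={T2,T4,T6}
Step 12: wait(T5) -> count=0 queue=[T3,T1,T5] holders={T2,T4,T6}
Step 13: signal(T4) -> count=0 queue=[T1,T5] holders={T2,T3,T6}
Step 14: signal(T2) -> count=0 queue=[T5] holders={T1,T3,T6}
Step 15: signal(T6) -> count=0 queue=[] holders={T1,T3,T5}
Step 16: signal(T1) -> count=1 queue=[] holders={T3,T5}
Step 17: wait(T2) -> count=0 queue=[] holders={T2,T3,T5}
Final holders: {T2,T3,T5} -> T1 not in holders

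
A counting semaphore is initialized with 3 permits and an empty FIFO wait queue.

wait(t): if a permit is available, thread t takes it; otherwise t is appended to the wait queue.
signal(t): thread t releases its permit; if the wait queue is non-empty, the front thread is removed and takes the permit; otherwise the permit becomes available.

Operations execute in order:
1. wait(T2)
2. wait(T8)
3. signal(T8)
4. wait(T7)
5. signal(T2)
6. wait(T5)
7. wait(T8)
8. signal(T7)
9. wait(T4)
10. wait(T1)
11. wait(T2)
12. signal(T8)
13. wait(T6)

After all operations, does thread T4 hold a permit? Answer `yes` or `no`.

Answer: yes

Derivation:
Step 1: wait(T2) -> count=2 queue=[] holders={T2}
Step 2: wait(T8) -> count=1 queue=[] holders={T2,T8}
Step 3: signal(T8) -> count=2 queue=[] holders={T2}
Step 4: wait(T7) -> count=1 queue=[] holders={T2,T7}
Step 5: signal(T2) -> count=2 queue=[] holders={T7}
Step 6: wait(T5) -> count=1 queue=[] holders={T5,T7}
Step 7: wait(T8) -> count=0 queue=[] holders={T5,T7,T8}
Step 8: signal(T7) -> count=1 queue=[] holders={T5,T8}
Step 9: wait(T4) -> count=0 queue=[] holders={T4,T5,T8}
Step 10: wait(T1) -> count=0 queue=[T1] holders={T4,T5,T8}
Step 11: wait(T2) -> count=0 queue=[T1,T2] holders={T4,T5,T8}
Step 12: signal(T8) -> count=0 queue=[T2] holders={T1,T4,T5}
Step 13: wait(T6) -> count=0 queue=[T2,T6] holders={T1,T4,T5}
Final holders: {T1,T4,T5} -> T4 in holders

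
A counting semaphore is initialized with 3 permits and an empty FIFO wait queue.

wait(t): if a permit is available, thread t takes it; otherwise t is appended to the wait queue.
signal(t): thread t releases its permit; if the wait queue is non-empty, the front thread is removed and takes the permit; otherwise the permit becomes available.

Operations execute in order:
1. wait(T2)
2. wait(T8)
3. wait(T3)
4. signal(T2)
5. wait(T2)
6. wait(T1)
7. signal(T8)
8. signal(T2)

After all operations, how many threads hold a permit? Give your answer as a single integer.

Answer: 2

Derivation:
Step 1: wait(T2) -> count=2 queue=[] holders={T2}
Step 2: wait(T8) -> count=1 queue=[] holders={T2,T8}
Step 3: wait(T3) -> count=0 queue=[] holders={T2,T3,T8}
Step 4: signal(T2) -> count=1 queue=[] holders={T3,T8}
Step 5: wait(T2) -> count=0 queue=[] holders={T2,T3,T8}
Step 6: wait(T1) -> count=0 queue=[T1] holders={T2,T3,T8}
Step 7: signal(T8) -> count=0 queue=[] holders={T1,T2,T3}
Step 8: signal(T2) -> count=1 queue=[] holders={T1,T3}
Final holders: {T1,T3} -> 2 thread(s)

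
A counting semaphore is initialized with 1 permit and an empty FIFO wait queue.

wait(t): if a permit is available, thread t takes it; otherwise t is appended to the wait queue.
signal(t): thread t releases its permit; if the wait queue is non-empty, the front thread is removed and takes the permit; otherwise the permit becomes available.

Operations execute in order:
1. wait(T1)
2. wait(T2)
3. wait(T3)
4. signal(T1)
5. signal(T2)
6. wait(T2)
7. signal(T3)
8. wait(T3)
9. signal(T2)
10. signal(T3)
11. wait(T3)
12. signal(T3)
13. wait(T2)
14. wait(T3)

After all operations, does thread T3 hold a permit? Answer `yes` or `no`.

Answer: no

Derivation:
Step 1: wait(T1) -> count=0 queue=[] holders={T1}
Step 2: wait(T2) -> count=0 queue=[T2] holders={T1}
Step 3: wait(T3) -> count=0 queue=[T2,T3] holders={T1}
Step 4: signal(T1) -> count=0 queue=[T3] holders={T2}
Step 5: signal(T2) -> count=0 queue=[] holders={T3}
Step 6: wait(T2) -> count=0 queue=[T2] holders={T3}
Step 7: signal(T3) -> count=0 queue=[] holders={T2}
Step 8: wait(T3) -> count=0 queue=[T3] holders={T2}
Step 9: signal(T2) -> count=0 queue=[] holders={T3}
Step 10: signal(T3) -> count=1 queue=[] holders={none}
Step 11: wait(T3) -> count=0 queue=[] holders={T3}
Step 12: signal(T3) -> count=1 queue=[] holders={none}
Step 13: wait(T2) -> count=0 queue=[] holders={T2}
Step 14: wait(T3) -> count=0 queue=[T3] holders={T2}
Final holders: {T2} -> T3 not in holders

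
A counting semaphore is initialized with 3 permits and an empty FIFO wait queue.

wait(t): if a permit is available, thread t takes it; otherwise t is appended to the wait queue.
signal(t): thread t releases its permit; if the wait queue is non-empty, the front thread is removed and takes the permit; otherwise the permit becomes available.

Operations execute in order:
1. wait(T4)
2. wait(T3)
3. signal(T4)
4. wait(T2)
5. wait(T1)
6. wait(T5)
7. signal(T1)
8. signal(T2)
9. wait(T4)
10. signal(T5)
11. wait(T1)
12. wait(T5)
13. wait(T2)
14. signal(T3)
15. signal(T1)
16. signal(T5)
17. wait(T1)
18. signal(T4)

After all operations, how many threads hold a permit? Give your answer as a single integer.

Answer: 2

Derivation:
Step 1: wait(T4) -> count=2 queue=[] holders={T4}
Step 2: wait(T3) -> count=1 queue=[] holders={T3,T4}
Step 3: signal(T4) -> count=2 queue=[] holders={T3}
Step 4: wait(T2) -> count=1 queue=[] holders={T2,T3}
Step 5: wait(T1) -> count=0 queue=[] holders={T1,T2,T3}
Step 6: wait(T5) -> count=0 queue=[T5] holders={T1,T2,T3}
Step 7: signal(T1) -> count=0 queue=[] holders={T2,T3,T5}
Step 8: signal(T2) -> count=1 queue=[] holders={T3,T5}
Step 9: wait(T4) -> count=0 queue=[] holders={T3,T4,T5}
Step 10: signal(T5) -> count=1 queue=[] holders={T3,T4}
Step 11: wait(T1) -> count=0 queue=[] holders={T1,T3,T4}
Step 12: wait(T5) -> count=0 queue=[T5] holders={T1,T3,T4}
Step 13: wait(T2) -> count=0 queue=[T5,T2] holders={T1,T3,T4}
Step 14: signal(T3) -> count=0 queue=[T2] holders={T1,T4,T5}
Step 15: signal(T1) -> count=0 queue=[] holders={T2,T4,T5}
Step 16: signal(T5) -> count=1 queue=[] holders={T2,T4}
Step 17: wait(T1) -> count=0 queue=[] holders={T1,T2,T4}
Step 18: signal(T4) -> count=1 queue=[] holders={T1,T2}
Final holders: {T1,T2} -> 2 thread(s)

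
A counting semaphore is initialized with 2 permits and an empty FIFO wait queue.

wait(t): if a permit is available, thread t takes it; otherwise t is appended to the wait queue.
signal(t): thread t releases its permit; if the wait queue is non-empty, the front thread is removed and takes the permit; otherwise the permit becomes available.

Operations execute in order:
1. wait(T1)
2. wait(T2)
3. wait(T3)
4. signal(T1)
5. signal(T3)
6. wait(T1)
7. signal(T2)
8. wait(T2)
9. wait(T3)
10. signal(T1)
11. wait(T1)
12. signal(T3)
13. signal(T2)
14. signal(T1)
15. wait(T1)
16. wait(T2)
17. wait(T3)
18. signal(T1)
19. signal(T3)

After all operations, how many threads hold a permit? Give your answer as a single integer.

Step 1: wait(T1) -> count=1 queue=[] holders={T1}
Step 2: wait(T2) -> count=0 queue=[] holders={T1,T2}
Step 3: wait(T3) -> count=0 queue=[T3] holders={T1,T2}
Step 4: signal(T1) -> count=0 queue=[] holders={T2,T3}
Step 5: signal(T3) -> count=1 queue=[] holders={T2}
Step 6: wait(T1) -> count=0 queue=[] holders={T1,T2}
Step 7: signal(T2) -> count=1 queue=[] holders={T1}
Step 8: wait(T2) -> count=0 queue=[] holders={T1,T2}
Step 9: wait(T3) -> count=0 queue=[T3] holders={T1,T2}
Step 10: signal(T1) -> count=0 queue=[] holders={T2,T3}
Step 11: wait(T1) -> count=0 queue=[T1] holders={T2,T3}
Step 12: signal(T3) -> count=0 queue=[] holders={T1,T2}
Step 13: signal(T2) -> count=1 queue=[] holders={T1}
Step 14: signal(T1) -> count=2 queue=[] holders={none}
Step 15: wait(T1) -> count=1 queue=[] holders={T1}
Step 16: wait(T2) -> count=0 queue=[] holders={T1,T2}
Step 17: wait(T3) -> count=0 queue=[T3] holders={T1,T2}
Step 18: signal(T1) -> count=0 queue=[] holders={T2,T3}
Step 19: signal(T3) -> count=1 queue=[] holders={T2}
Final holders: {T2} -> 1 thread(s)

Answer: 1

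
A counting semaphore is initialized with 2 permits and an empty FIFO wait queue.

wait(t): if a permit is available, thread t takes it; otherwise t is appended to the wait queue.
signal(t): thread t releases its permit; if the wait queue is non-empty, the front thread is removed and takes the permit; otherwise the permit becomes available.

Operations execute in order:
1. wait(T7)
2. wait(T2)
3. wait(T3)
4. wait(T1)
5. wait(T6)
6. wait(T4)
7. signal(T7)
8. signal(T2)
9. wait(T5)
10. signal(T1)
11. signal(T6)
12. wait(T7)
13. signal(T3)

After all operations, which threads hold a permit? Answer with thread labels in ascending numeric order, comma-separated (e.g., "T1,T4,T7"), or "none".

Step 1: wait(T7) -> count=1 queue=[] holders={T7}
Step 2: wait(T2) -> count=0 queue=[] holders={T2,T7}
Step 3: wait(T3) -> count=0 queue=[T3] holders={T2,T7}
Step 4: wait(T1) -> count=0 queue=[T3,T1] holders={T2,T7}
Step 5: wait(T6) -> count=0 queue=[T3,T1,T6] holders={T2,T7}
Step 6: wait(T4) -> count=0 queue=[T3,T1,T6,T4] holders={T2,T7}
Step 7: signal(T7) -> count=0 queue=[T1,T6,T4] holders={T2,T3}
Step 8: signal(T2) -> count=0 queue=[T6,T4] holders={T1,T3}
Step 9: wait(T5) -> count=0 queue=[T6,T4,T5] holders={T1,T3}
Step 10: signal(T1) -> count=0 queue=[T4,T5] holders={T3,T6}
Step 11: signal(T6) -> count=0 queue=[T5] holders={T3,T4}
Step 12: wait(T7) -> count=0 queue=[T5,T7] holders={T3,T4}
Step 13: signal(T3) -> count=0 queue=[T7] holders={T4,T5}
Final holders: T4,T5

Answer: T4,T5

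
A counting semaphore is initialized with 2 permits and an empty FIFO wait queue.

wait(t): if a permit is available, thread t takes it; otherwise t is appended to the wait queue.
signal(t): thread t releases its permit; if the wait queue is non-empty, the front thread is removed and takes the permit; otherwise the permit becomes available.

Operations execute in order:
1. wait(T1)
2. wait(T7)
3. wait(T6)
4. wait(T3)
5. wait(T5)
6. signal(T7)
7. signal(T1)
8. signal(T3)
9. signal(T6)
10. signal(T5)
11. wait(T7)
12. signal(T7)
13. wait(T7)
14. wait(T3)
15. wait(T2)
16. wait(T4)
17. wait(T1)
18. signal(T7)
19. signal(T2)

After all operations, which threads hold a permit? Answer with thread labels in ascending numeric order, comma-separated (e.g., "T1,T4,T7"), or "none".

Step 1: wait(T1) -> count=1 queue=[] holders={T1}
Step 2: wait(T7) -> count=0 queue=[] holders={T1,T7}
Step 3: wait(T6) -> count=0 queue=[T6] holders={T1,T7}
Step 4: wait(T3) -> count=0 queue=[T6,T3] holders={T1,T7}
Step 5: wait(T5) -> count=0 queue=[T6,T3,T5] holders={T1,T7}
Step 6: signal(T7) -> count=0 queue=[T3,T5] holders={T1,T6}
Step 7: signal(T1) -> count=0 queue=[T5] holders={T3,T6}
Step 8: signal(T3) -> count=0 queue=[] holders={T5,T6}
Step 9: signal(T6) -> count=1 queue=[] holders={T5}
Step 10: signal(T5) -> count=2 queue=[] holders={none}
Step 11: wait(T7) -> count=1 queue=[] holders={T7}
Step 12: signal(T7) -> count=2 queue=[] holders={none}
Step 13: wait(T7) -> count=1 queue=[] holders={T7}
Step 14: wait(T3) -> count=0 queue=[] holders={T3,T7}
Step 15: wait(T2) -> count=0 queue=[T2] holders={T3,T7}
Step 16: wait(T4) -> count=0 queue=[T2,T4] holders={T3,T7}
Step 17: wait(T1) -> count=0 queue=[T2,T4,T1] holders={T3,T7}
Step 18: signal(T7) -> count=0 queue=[T4,T1] holders={T2,T3}
Step 19: signal(T2) -> count=0 queue=[T1] holders={T3,T4}
Final holders: T3,T4

Answer: T3,T4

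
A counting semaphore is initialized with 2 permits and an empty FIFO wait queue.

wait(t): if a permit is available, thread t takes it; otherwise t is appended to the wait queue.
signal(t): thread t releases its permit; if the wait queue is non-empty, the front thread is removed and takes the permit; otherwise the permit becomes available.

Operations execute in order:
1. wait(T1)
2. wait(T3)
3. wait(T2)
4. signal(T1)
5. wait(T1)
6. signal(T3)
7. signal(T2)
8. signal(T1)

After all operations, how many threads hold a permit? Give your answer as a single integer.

Answer: 0

Derivation:
Step 1: wait(T1) -> count=1 queue=[] holders={T1}
Step 2: wait(T3) -> count=0 queue=[] holders={T1,T3}
Step 3: wait(T2) -> count=0 queue=[T2] holders={T1,T3}
Step 4: signal(T1) -> count=0 queue=[] holders={T2,T3}
Step 5: wait(T1) -> count=0 queue=[T1] holders={T2,T3}
Step 6: signal(T3) -> count=0 queue=[] holders={T1,T2}
Step 7: signal(T2) -> count=1 queue=[] holders={T1}
Step 8: signal(T1) -> count=2 queue=[] holders={none}
Final holders: {none} -> 0 thread(s)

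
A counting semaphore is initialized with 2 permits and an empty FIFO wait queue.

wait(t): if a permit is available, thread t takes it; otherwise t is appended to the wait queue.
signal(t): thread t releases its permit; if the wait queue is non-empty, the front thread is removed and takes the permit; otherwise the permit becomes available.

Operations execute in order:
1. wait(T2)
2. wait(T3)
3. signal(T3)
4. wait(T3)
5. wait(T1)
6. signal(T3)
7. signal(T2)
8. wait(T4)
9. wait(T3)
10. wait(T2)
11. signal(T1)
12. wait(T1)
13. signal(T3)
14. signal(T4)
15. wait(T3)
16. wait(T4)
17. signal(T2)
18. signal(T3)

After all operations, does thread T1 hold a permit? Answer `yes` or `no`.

Answer: yes

Derivation:
Step 1: wait(T2) -> count=1 queue=[] holders={T2}
Step 2: wait(T3) -> count=0 queue=[] holders={T2,T3}
Step 3: signal(T3) -> count=1 queue=[] holders={T2}
Step 4: wait(T3) -> count=0 queue=[] holders={T2,T3}
Step 5: wait(T1) -> count=0 queue=[T1] holders={T2,T3}
Step 6: signal(T3) -> count=0 queue=[] holders={T1,T2}
Step 7: signal(T2) -> count=1 queue=[] holders={T1}
Step 8: wait(T4) -> count=0 queue=[] holders={T1,T4}
Step 9: wait(T3) -> count=0 queue=[T3] holders={T1,T4}
Step 10: wait(T2) -> count=0 queue=[T3,T2] holders={T1,T4}
Step 11: signal(T1) -> count=0 queue=[T2] holders={T3,T4}
Step 12: wait(T1) -> count=0 queue=[T2,T1] holders={T3,T4}
Step 13: signal(T3) -> count=0 queue=[T1] holders={T2,T4}
Step 14: signal(T4) -> count=0 queue=[] holders={T1,T2}
Step 15: wait(T3) -> count=0 queue=[T3] holders={T1,T2}
Step 16: wait(T4) -> count=0 queue=[T3,T4] holders={T1,T2}
Step 17: signal(T2) -> count=0 queue=[T4] holders={T1,T3}
Step 18: signal(T3) -> count=0 queue=[] holders={T1,T4}
Final holders: {T1,T4} -> T1 in holders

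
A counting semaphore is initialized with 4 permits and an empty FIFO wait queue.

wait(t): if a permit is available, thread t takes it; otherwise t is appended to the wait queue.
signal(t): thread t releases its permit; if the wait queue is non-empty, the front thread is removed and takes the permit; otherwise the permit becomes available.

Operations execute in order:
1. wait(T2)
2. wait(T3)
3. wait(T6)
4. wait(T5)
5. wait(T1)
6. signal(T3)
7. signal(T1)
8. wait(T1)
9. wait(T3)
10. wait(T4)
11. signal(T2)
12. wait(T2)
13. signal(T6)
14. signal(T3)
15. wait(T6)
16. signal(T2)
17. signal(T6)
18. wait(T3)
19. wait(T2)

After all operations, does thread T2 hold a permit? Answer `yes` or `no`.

Step 1: wait(T2) -> count=3 queue=[] holders={T2}
Step 2: wait(T3) -> count=2 queue=[] holders={T2,T3}
Step 3: wait(T6) -> count=1 queue=[] holders={T2,T3,T6}
Step 4: wait(T5) -> count=0 queue=[] holders={T2,T3,T5,T6}
Step 5: wait(T1) -> count=0 queue=[T1] holders={T2,T3,T5,T6}
Step 6: signal(T3) -> count=0 queue=[] holders={T1,T2,T5,T6}
Step 7: signal(T1) -> count=1 queue=[] holders={T2,T5,T6}
Step 8: wait(T1) -> count=0 queue=[] holders={T1,T2,T5,T6}
Step 9: wait(T3) -> count=0 queue=[T3] holders={T1,T2,T5,T6}
Step 10: wait(T4) -> count=0 queue=[T3,T4] holders={T1,T2,T5,T6}
Step 11: signal(T2) -> count=0 queue=[T4] holders={T1,T3,T5,T6}
Step 12: wait(T2) -> count=0 queue=[T4,T2] holders={T1,T3,T5,T6}
Step 13: signal(T6) -> count=0 queue=[T2] holders={T1,T3,T4,T5}
Step 14: signal(T3) -> count=0 queue=[] holders={T1,T2,T4,T5}
Step 15: wait(T6) -> count=0 queue=[T6] holders={T1,T2,T4,T5}
Step 16: signal(T2) -> count=0 queue=[] holders={T1,T4,T5,T6}
Step 17: signal(T6) -> count=1 queue=[] holders={T1,T4,T5}
Step 18: wait(T3) -> count=0 queue=[] holders={T1,T3,T4,T5}
Step 19: wait(T2) -> count=0 queue=[T2] holders={T1,T3,T4,T5}
Final holders: {T1,T3,T4,T5} -> T2 not in holders

Answer: no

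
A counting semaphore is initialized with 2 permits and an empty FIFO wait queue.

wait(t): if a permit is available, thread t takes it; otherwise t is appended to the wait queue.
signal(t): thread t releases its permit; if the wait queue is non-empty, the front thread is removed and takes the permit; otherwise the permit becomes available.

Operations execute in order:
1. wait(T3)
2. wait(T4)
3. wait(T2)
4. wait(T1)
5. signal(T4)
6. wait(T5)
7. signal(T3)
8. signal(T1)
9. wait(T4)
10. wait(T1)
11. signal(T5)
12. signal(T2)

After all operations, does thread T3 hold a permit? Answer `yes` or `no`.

Step 1: wait(T3) -> count=1 queue=[] holders={T3}
Step 2: wait(T4) -> count=0 queue=[] holders={T3,T4}
Step 3: wait(T2) -> count=0 queue=[T2] holders={T3,T4}
Step 4: wait(T1) -> count=0 queue=[T2,T1] holders={T3,T4}
Step 5: signal(T4) -> count=0 queue=[T1] holders={T2,T3}
Step 6: wait(T5) -> count=0 queue=[T1,T5] holders={T2,T3}
Step 7: signal(T3) -> count=0 queue=[T5] holders={T1,T2}
Step 8: signal(T1) -> count=0 queue=[] holders={T2,T5}
Step 9: wait(T4) -> count=0 queue=[T4] holders={T2,T5}
Step 10: wait(T1) -> count=0 queue=[T4,T1] holders={T2,T5}
Step 11: signal(T5) -> count=0 queue=[T1] holders={T2,T4}
Step 12: signal(T2) -> count=0 queue=[] holders={T1,T4}
Final holders: {T1,T4} -> T3 not in holders

Answer: no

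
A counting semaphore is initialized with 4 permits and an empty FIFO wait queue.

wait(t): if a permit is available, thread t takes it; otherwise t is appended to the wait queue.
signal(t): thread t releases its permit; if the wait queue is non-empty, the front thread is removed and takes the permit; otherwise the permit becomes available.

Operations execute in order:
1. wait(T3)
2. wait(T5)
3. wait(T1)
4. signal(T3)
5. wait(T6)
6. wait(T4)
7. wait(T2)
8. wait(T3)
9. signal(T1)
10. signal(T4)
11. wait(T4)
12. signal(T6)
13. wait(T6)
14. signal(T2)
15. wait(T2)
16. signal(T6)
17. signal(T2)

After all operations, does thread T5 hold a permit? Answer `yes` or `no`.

Step 1: wait(T3) -> count=3 queue=[] holders={T3}
Step 2: wait(T5) -> count=2 queue=[] holders={T3,T5}
Step 3: wait(T1) -> count=1 queue=[] holders={T1,T3,T5}
Step 4: signal(T3) -> count=2 queue=[] holders={T1,T5}
Step 5: wait(T6) -> count=1 queue=[] holders={T1,T5,T6}
Step 6: wait(T4) -> count=0 queue=[] holders={T1,T4,T5,T6}
Step 7: wait(T2) -> count=0 queue=[T2] holders={T1,T4,T5,T6}
Step 8: wait(T3) -> count=0 queue=[T2,T3] holders={T1,T4,T5,T6}
Step 9: signal(T1) -> count=0 queue=[T3] holders={T2,T4,T5,T6}
Step 10: signal(T4) -> count=0 queue=[] holders={T2,T3,T5,T6}
Step 11: wait(T4) -> count=0 queue=[T4] holders={T2,T3,T5,T6}
Step 12: signal(T6) -> count=0 queue=[] holders={T2,T3,T4,T5}
Step 13: wait(T6) -> count=0 queue=[T6] holders={T2,T3,T4,T5}
Step 14: signal(T2) -> count=0 queue=[] holders={T3,T4,T5,T6}
Step 15: wait(T2) -> count=0 queue=[T2] holders={T3,T4,T5,T6}
Step 16: signal(T6) -> count=0 queue=[] holders={T2,T3,T4,T5}
Step 17: signal(T2) -> count=1 queue=[] holders={T3,T4,T5}
Final holders: {T3,T4,T5} -> T5 in holders

Answer: yes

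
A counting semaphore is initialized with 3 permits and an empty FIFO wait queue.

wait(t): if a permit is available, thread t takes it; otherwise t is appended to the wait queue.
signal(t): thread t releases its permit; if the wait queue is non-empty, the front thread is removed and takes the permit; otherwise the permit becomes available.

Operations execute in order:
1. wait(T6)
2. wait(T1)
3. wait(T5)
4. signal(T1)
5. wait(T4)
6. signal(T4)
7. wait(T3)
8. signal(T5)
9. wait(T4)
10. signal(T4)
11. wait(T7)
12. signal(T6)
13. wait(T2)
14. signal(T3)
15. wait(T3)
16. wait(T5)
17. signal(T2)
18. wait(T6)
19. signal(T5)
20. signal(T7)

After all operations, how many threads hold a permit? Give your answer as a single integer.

Answer: 2

Derivation:
Step 1: wait(T6) -> count=2 queue=[] holders={T6}
Step 2: wait(T1) -> count=1 queue=[] holders={T1,T6}
Step 3: wait(T5) -> count=0 queue=[] holders={T1,T5,T6}
Step 4: signal(T1) -> count=1 queue=[] holders={T5,T6}
Step 5: wait(T4) -> count=0 queue=[] holders={T4,T5,T6}
Step 6: signal(T4) -> count=1 queue=[] holders={T5,T6}
Step 7: wait(T3) -> count=0 queue=[] holders={T3,T5,T6}
Step 8: signal(T5) -> count=1 queue=[] holders={T3,T6}
Step 9: wait(T4) -> count=0 queue=[] holders={T3,T4,T6}
Step 10: signal(T4) -> count=1 queue=[] holders={T3,T6}
Step 11: wait(T7) -> count=0 queue=[] holders={T3,T6,T7}
Step 12: signal(T6) -> count=1 queue=[] holders={T3,T7}
Step 13: wait(T2) -> count=0 queue=[] holders={T2,T3,T7}
Step 14: signal(T3) -> count=1 queue=[] holders={T2,T7}
Step 15: wait(T3) -> count=0 queue=[] holders={T2,T3,T7}
Step 16: wait(T5) -> count=0 queue=[T5] holders={T2,T3,T7}
Step 17: signal(T2) -> count=0 queue=[] holders={T3,T5,T7}
Step 18: wait(T6) -> count=0 queue=[T6] holders={T3,T5,T7}
Step 19: signal(T5) -> count=0 queue=[] holders={T3,T6,T7}
Step 20: signal(T7) -> count=1 queue=[] holders={T3,T6}
Final holders: {T3,T6} -> 2 thread(s)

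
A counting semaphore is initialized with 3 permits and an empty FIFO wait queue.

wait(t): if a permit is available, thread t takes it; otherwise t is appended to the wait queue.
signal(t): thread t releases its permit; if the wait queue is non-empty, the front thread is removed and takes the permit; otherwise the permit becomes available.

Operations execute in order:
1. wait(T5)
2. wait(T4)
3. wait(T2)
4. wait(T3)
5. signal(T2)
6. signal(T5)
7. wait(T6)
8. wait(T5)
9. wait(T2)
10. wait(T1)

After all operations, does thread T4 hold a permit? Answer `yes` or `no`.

Answer: yes

Derivation:
Step 1: wait(T5) -> count=2 queue=[] holders={T5}
Step 2: wait(T4) -> count=1 queue=[] holders={T4,T5}
Step 3: wait(T2) -> count=0 queue=[] holders={T2,T4,T5}
Step 4: wait(T3) -> count=0 queue=[T3] holders={T2,T4,T5}
Step 5: signal(T2) -> count=0 queue=[] holders={T3,T4,T5}
Step 6: signal(T5) -> count=1 queue=[] holders={T3,T4}
Step 7: wait(T6) -> count=0 queue=[] holders={T3,T4,T6}
Step 8: wait(T5) -> count=0 queue=[T5] holders={T3,T4,T6}
Step 9: wait(T2) -> count=0 queue=[T5,T2] holders={T3,T4,T6}
Step 10: wait(T1) -> count=0 queue=[T5,T2,T1] holders={T3,T4,T6}
Final holders: {T3,T4,T6} -> T4 in holders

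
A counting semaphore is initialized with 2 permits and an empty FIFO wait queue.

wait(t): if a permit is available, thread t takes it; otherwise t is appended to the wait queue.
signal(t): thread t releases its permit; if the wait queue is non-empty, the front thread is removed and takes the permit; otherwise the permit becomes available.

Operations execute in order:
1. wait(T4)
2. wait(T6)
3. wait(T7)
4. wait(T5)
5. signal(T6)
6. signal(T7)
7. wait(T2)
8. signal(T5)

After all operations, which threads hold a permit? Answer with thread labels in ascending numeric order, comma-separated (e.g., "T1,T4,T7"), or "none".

Answer: T2,T4

Derivation:
Step 1: wait(T4) -> count=1 queue=[] holders={T4}
Step 2: wait(T6) -> count=0 queue=[] holders={T4,T6}
Step 3: wait(T7) -> count=0 queue=[T7] holders={T4,T6}
Step 4: wait(T5) -> count=0 queue=[T7,T5] holders={T4,T6}
Step 5: signal(T6) -> count=0 queue=[T5] holders={T4,T7}
Step 6: signal(T7) -> count=0 queue=[] holders={T4,T5}
Step 7: wait(T2) -> count=0 queue=[T2] holders={T4,T5}
Step 8: signal(T5) -> count=0 queue=[] holders={T2,T4}
Final holders: T2,T4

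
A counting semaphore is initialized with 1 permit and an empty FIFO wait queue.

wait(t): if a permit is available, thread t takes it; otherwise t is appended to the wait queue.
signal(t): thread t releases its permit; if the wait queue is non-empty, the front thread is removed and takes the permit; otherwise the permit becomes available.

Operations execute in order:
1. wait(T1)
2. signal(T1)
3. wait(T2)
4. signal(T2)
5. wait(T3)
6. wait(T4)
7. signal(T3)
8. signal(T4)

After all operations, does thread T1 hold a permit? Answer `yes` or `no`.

Answer: no

Derivation:
Step 1: wait(T1) -> count=0 queue=[] holders={T1}
Step 2: signal(T1) -> count=1 queue=[] holders={none}
Step 3: wait(T2) -> count=0 queue=[] holders={T2}
Step 4: signal(T2) -> count=1 queue=[] holders={none}
Step 5: wait(T3) -> count=0 queue=[] holders={T3}
Step 6: wait(T4) -> count=0 queue=[T4] holders={T3}
Step 7: signal(T3) -> count=0 queue=[] holders={T4}
Step 8: signal(T4) -> count=1 queue=[] holders={none}
Final holders: {none} -> T1 not in holders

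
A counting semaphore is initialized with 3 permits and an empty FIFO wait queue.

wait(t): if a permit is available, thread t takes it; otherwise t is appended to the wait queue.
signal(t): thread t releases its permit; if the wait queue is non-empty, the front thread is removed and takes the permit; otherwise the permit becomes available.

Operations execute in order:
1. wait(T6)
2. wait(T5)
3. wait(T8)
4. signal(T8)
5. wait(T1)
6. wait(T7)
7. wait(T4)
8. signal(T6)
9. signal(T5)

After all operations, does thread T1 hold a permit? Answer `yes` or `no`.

Step 1: wait(T6) -> count=2 queue=[] holders={T6}
Step 2: wait(T5) -> count=1 queue=[] holders={T5,T6}
Step 3: wait(T8) -> count=0 queue=[] holders={T5,T6,T8}
Step 4: signal(T8) -> count=1 queue=[] holders={T5,T6}
Step 5: wait(T1) -> count=0 queue=[] holders={T1,T5,T6}
Step 6: wait(T7) -> count=0 queue=[T7] holders={T1,T5,T6}
Step 7: wait(T4) -> count=0 queue=[T7,T4] holders={T1,T5,T6}
Step 8: signal(T6) -> count=0 queue=[T4] holders={T1,T5,T7}
Step 9: signal(T5) -> count=0 queue=[] holders={T1,T4,T7}
Final holders: {T1,T4,T7} -> T1 in holders

Answer: yes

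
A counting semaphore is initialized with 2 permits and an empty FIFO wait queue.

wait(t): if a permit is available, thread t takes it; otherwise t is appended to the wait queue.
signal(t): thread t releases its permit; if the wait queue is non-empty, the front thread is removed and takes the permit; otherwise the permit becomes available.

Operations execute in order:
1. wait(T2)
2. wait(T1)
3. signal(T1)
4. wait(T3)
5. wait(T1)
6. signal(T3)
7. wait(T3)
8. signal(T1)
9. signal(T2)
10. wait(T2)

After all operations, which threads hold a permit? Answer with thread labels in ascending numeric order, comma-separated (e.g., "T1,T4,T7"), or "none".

Answer: T2,T3

Derivation:
Step 1: wait(T2) -> count=1 queue=[] holders={T2}
Step 2: wait(T1) -> count=0 queue=[] holders={T1,T2}
Step 3: signal(T1) -> count=1 queue=[] holders={T2}
Step 4: wait(T3) -> count=0 queue=[] holders={T2,T3}
Step 5: wait(T1) -> count=0 queue=[T1] holders={T2,T3}
Step 6: signal(T3) -> count=0 queue=[] holders={T1,T2}
Step 7: wait(T3) -> count=0 queue=[T3] holders={T1,T2}
Step 8: signal(T1) -> count=0 queue=[] holders={T2,T3}
Step 9: signal(T2) -> count=1 queue=[] holders={T3}
Step 10: wait(T2) -> count=0 queue=[] holders={T2,T3}
Final holders: T2,T3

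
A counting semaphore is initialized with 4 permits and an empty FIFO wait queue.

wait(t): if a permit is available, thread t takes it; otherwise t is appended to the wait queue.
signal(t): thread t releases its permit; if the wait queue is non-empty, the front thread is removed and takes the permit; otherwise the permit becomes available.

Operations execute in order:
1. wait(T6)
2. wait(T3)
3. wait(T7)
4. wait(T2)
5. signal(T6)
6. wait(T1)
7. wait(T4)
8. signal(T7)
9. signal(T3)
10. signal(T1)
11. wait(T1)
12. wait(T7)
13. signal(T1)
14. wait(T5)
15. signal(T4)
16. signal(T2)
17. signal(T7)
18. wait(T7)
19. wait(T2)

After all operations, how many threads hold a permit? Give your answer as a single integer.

Step 1: wait(T6) -> count=3 queue=[] holders={T6}
Step 2: wait(T3) -> count=2 queue=[] holders={T3,T6}
Step 3: wait(T7) -> count=1 queue=[] holders={T3,T6,T7}
Step 4: wait(T2) -> count=0 queue=[] holders={T2,T3,T6,T7}
Step 5: signal(T6) -> count=1 queue=[] holders={T2,T3,T7}
Step 6: wait(T1) -> count=0 queue=[] holders={T1,T2,T3,T7}
Step 7: wait(T4) -> count=0 queue=[T4] holders={T1,T2,T3,T7}
Step 8: signal(T7) -> count=0 queue=[] holders={T1,T2,T3,T4}
Step 9: signal(T3) -> count=1 queue=[] holders={T1,T2,T4}
Step 10: signal(T1) -> count=2 queue=[] holders={T2,T4}
Step 11: wait(T1) -> count=1 queue=[] holders={T1,T2,T4}
Step 12: wait(T7) -> count=0 queue=[] holders={T1,T2,T4,T7}
Step 13: signal(T1) -> count=1 queue=[] holders={T2,T4,T7}
Step 14: wait(T5) -> count=0 queue=[] holders={T2,T4,T5,T7}
Step 15: signal(T4) -> count=1 queue=[] holders={T2,T5,T7}
Step 16: signal(T2) -> count=2 queue=[] holders={T5,T7}
Step 17: signal(T7) -> count=3 queue=[] holders={T5}
Step 18: wait(T7) -> count=2 queue=[] holders={T5,T7}
Step 19: wait(T2) -> count=1 queue=[] holders={T2,T5,T7}
Final holders: {T2,T5,T7} -> 3 thread(s)

Answer: 3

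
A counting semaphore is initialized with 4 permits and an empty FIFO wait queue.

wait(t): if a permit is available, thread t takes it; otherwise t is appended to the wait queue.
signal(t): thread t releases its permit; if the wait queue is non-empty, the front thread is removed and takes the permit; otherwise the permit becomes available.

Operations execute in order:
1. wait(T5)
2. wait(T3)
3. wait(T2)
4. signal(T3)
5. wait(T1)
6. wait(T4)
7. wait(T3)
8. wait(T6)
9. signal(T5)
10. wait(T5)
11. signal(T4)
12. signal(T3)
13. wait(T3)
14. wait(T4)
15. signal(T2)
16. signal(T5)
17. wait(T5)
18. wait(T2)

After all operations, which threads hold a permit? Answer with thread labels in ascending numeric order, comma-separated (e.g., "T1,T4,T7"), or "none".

Answer: T1,T3,T4,T6

Derivation:
Step 1: wait(T5) -> count=3 queue=[] holders={T5}
Step 2: wait(T3) -> count=2 queue=[] holders={T3,T5}
Step 3: wait(T2) -> count=1 queue=[] holders={T2,T3,T5}
Step 4: signal(T3) -> count=2 queue=[] holders={T2,T5}
Step 5: wait(T1) -> count=1 queue=[] holders={T1,T2,T5}
Step 6: wait(T4) -> count=0 queue=[] holders={T1,T2,T4,T5}
Step 7: wait(T3) -> count=0 queue=[T3] holders={T1,T2,T4,T5}
Step 8: wait(T6) -> count=0 queue=[T3,T6] holders={T1,T2,T4,T5}
Step 9: signal(T5) -> count=0 queue=[T6] holders={T1,T2,T3,T4}
Step 10: wait(T5) -> count=0 queue=[T6,T5] holders={T1,T2,T3,T4}
Step 11: signal(T4) -> count=0 queue=[T5] holders={T1,T2,T3,T6}
Step 12: signal(T3) -> count=0 queue=[] holders={T1,T2,T5,T6}
Step 13: wait(T3) -> count=0 queue=[T3] holders={T1,T2,T5,T6}
Step 14: wait(T4) -> count=0 queue=[T3,T4] holders={T1,T2,T5,T6}
Step 15: signal(T2) -> count=0 queue=[T4] holders={T1,T3,T5,T6}
Step 16: signal(T5) -> count=0 queue=[] holders={T1,T3,T4,T6}
Step 17: wait(T5) -> count=0 queue=[T5] holders={T1,T3,T4,T6}
Step 18: wait(T2) -> count=0 queue=[T5,T2] holders={T1,T3,T4,T6}
Final holders: T1,T3,T4,T6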